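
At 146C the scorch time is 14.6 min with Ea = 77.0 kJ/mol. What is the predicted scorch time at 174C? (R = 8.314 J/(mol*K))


Convert temperatures: T1 = 146 + 273.15 = 419.15 K, T2 = 174 + 273.15 = 447.15 K
ts2_new = 14.6 * exp(77000 / 8.314 * (1/447.15 - 1/419.15))
1/T2 - 1/T1 = -1.4939e-04
ts2_new = 3.66 min

3.66 min


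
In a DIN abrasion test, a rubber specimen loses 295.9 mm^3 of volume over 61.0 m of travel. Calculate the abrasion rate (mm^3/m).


Rate = volume_loss / distance
= 295.9 / 61.0
= 4.851 mm^3/m

4.851 mm^3/m


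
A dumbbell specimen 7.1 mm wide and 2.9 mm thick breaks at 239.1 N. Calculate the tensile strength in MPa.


Area = width * thickness = 7.1 * 2.9 = 20.59 mm^2
TS = force / area = 239.1 / 20.59 = 11.61 MPa

11.61 MPa


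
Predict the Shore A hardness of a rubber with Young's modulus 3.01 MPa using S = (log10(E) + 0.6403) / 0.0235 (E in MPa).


log10(E) = 0.0235*S - 0.6403  =>  S = (log10(E) + 0.6403) / 0.0235
log10(3.01) = 0.478566
S = (0.478566 + 0.6403) / 0.0235 = 1.118866 / 0.0235
S = 47.6

Shore A = 47.6


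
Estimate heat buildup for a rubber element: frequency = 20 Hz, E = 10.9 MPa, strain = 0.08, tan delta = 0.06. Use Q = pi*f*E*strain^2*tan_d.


Q = pi * f * E * strain^2 * tan_d
= pi * 20 * 10.9 * 0.08^2 * 0.06
= pi * 20 * 10.9 * 0.0064 * 0.06
= 0.2630

Q = 0.2630


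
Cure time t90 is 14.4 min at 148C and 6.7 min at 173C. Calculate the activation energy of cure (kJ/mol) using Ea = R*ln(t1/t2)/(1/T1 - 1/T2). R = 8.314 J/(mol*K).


T1 = 421.15 K, T2 = 446.15 K
1/T1 - 1/T2 = 1.3305e-04
ln(t1/t2) = ln(14.4/6.7) = 0.7651
Ea = 8.314 * 0.7651 / 1.3305e-04 = 47809.8801 J/mol
Ea = 47.81 kJ/mol

47.81 kJ/mol


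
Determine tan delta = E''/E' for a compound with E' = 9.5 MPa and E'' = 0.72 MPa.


tan delta = E'' / E'
= 0.72 / 9.5
= 0.0758

tan delta = 0.0758


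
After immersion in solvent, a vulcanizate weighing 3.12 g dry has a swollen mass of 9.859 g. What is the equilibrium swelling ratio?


Q = W_swollen / W_dry
Q = 9.859 / 3.12
Q = 3.16

Q = 3.16


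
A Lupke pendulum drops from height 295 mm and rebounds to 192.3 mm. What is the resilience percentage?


Resilience = h_rebound / h_drop * 100
= 192.3 / 295 * 100
= 65.2%

65.2%


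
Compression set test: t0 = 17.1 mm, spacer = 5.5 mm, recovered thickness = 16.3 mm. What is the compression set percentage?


CS = (t0 - recovered) / (t0 - ts) * 100
= (17.1 - 16.3) / (17.1 - 5.5) * 100
= 0.8 / 11.6 * 100
= 6.9%

6.9%


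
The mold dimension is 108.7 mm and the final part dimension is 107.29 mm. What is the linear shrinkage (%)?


Shrinkage = (mold - part) / mold * 100
= (108.7 - 107.29) / 108.7 * 100
= 1.41 / 108.7 * 100
= 1.3%

1.3%


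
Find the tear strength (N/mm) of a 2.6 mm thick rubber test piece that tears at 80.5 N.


Tear strength = force / thickness
= 80.5 / 2.6
= 30.96 N/mm

30.96 N/mm


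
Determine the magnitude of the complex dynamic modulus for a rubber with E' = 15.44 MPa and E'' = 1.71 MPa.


|E*| = sqrt(E'^2 + E''^2)
= sqrt(15.44^2 + 1.71^2)
= sqrt(238.3936 + 2.9241)
= 15.534 MPa

15.534 MPa


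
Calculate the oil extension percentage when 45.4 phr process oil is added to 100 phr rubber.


Oil % = oil / (100 + oil) * 100
= 45.4 / (100 + 45.4) * 100
= 45.4 / 145.4 * 100
= 31.22%

31.22%


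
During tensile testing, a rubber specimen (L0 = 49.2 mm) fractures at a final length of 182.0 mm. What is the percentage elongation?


Elongation = (Lf - L0) / L0 * 100
= (182.0 - 49.2) / 49.2 * 100
= 132.8 / 49.2 * 100
= 269.9%

269.9%


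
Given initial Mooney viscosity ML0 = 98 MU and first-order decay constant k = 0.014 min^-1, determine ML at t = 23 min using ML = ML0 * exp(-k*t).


ML = ML0 * exp(-k * t)
ML = 98 * exp(-0.014 * 23)
ML = 98 * 0.7247
ML = 71.02 MU

71.02 MU


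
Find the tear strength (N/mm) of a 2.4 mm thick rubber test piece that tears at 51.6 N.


Tear strength = force / thickness
= 51.6 / 2.4
= 21.5 N/mm

21.5 N/mm


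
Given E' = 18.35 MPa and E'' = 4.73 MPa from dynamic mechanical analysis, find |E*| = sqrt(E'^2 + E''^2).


|E*| = sqrt(E'^2 + E''^2)
= sqrt(18.35^2 + 4.73^2)
= sqrt(336.7225 + 22.3729)
= 18.95 MPa

18.95 MPa


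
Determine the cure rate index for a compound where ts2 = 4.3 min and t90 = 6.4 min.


CRI = 100 / (t90 - ts2)
= 100 / (6.4 - 4.3)
= 100 / 2.1
= 47.62 min^-1

47.62 min^-1


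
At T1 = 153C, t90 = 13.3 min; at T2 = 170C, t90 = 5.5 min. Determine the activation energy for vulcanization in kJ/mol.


T1 = 426.15 K, T2 = 443.15 K
1/T1 - 1/T2 = 9.0019e-05
ln(t1/t2) = ln(13.3/5.5) = 0.8830
Ea = 8.314 * 0.8830 / 9.0019e-05 = 81553.5537 J/mol
Ea = 81.55 kJ/mol

81.55 kJ/mol


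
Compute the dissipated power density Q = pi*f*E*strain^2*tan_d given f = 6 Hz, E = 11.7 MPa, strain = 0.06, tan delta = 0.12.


Q = pi * f * E * strain^2 * tan_d
= pi * 6 * 11.7 * 0.06^2 * 0.12
= pi * 6 * 11.7 * 0.0036 * 0.12
= 0.0953

Q = 0.0953


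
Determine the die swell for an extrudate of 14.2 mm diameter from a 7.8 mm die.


Die swell ratio = D_extrudate / D_die
= 14.2 / 7.8
= 1.821

Die swell = 1.821


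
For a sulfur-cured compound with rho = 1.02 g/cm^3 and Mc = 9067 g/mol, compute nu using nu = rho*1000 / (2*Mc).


nu = rho * 1000 / (2 * Mc)
nu = 1.02 * 1000 / (2 * 9067)
nu = 1020.0 / 18134
nu = 0.0562 mol/L

0.0562 mol/L


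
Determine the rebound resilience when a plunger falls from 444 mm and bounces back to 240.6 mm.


Resilience = h_rebound / h_drop * 100
= 240.6 / 444 * 100
= 54.2%

54.2%


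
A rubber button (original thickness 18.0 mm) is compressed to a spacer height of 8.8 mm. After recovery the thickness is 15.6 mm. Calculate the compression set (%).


CS = (t0 - recovered) / (t0 - ts) * 100
= (18.0 - 15.6) / (18.0 - 8.8) * 100
= 2.4 / 9.2 * 100
= 26.1%

26.1%


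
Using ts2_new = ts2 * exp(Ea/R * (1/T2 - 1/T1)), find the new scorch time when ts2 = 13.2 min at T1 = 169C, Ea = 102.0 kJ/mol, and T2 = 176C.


Convert temperatures: T1 = 169 + 273.15 = 442.15 K, T2 = 176 + 273.15 = 449.15 K
ts2_new = 13.2 * exp(102000 / 8.314 * (1/449.15 - 1/442.15))
1/T2 - 1/T1 = -3.5248e-05
ts2_new = 8.57 min

8.57 min


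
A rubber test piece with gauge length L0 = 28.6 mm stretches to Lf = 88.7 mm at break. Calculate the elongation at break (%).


Elongation = (Lf - L0) / L0 * 100
= (88.7 - 28.6) / 28.6 * 100
= 60.1 / 28.6 * 100
= 210.1%

210.1%


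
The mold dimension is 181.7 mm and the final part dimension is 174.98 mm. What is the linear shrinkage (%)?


Shrinkage = (mold - part) / mold * 100
= (181.7 - 174.98) / 181.7 * 100
= 6.72 / 181.7 * 100
= 3.7%

3.7%


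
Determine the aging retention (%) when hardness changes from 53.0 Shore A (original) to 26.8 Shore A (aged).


Retention = aged / original * 100
= 26.8 / 53.0 * 100
= 50.6%

50.6%


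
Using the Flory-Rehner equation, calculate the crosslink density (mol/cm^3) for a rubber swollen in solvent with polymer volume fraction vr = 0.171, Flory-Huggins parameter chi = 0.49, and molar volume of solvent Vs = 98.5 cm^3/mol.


ln(1 - vr) = ln(1 - 0.171) = -0.1875
Numerator = -((-0.1875) + 0.171 + 0.49 * 0.171^2) = 0.0022
Denominator = 98.5 * (0.171^(1/3) - 0.171/2) = 46.2507
nu = 0.0022 / 46.2507 = 4.7719e-05 mol/cm^3

4.7719e-05 mol/cm^3


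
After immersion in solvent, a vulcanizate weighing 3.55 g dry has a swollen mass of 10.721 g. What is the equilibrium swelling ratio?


Q = W_swollen / W_dry
Q = 10.721 / 3.55
Q = 3.02

Q = 3.02


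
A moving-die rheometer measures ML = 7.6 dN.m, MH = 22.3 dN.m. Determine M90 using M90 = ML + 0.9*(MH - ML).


M90 = ML + 0.9 * (MH - ML)
M90 = 7.6 + 0.9 * (22.3 - 7.6)
M90 = 7.6 + 0.9 * 14.7
M90 = 20.83 dN.m

20.83 dN.m


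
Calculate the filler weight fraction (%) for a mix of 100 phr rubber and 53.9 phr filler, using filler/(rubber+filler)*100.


Filler % = filler / (rubber + filler) * 100
= 53.9 / (100 + 53.9) * 100
= 53.9 / 153.9 * 100
= 35.02%

35.02%


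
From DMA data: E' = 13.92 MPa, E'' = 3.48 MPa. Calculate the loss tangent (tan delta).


tan delta = E'' / E'
= 3.48 / 13.92
= 0.25

tan delta = 0.25


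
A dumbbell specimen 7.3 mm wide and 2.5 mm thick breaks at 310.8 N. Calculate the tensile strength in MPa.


Area = width * thickness = 7.3 * 2.5 = 18.25 mm^2
TS = force / area = 310.8 / 18.25 = 17.03 MPa

17.03 MPa


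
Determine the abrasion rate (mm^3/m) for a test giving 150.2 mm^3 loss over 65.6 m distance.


Rate = volume_loss / distance
= 150.2 / 65.6
= 2.29 mm^3/m

2.29 mm^3/m


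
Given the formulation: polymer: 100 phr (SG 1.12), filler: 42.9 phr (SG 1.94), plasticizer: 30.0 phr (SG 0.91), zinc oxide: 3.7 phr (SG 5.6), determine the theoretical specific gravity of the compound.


Sum of weights = 176.6
Volume contributions:
  polymer: 100/1.12 = 89.2857
  filler: 42.9/1.94 = 22.1134
  plasticizer: 30.0/0.91 = 32.9670
  zinc oxide: 3.7/5.6 = 0.6607
Sum of volumes = 145.0269
SG = 176.6 / 145.0269 = 1.218

SG = 1.218


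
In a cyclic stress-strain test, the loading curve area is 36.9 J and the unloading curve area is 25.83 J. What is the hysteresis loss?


Hysteresis loss = loading - unloading
= 36.9 - 25.83
= 11.07 J

11.07 J


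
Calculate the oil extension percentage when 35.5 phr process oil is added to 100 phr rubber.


Oil % = oil / (100 + oil) * 100
= 35.5 / (100 + 35.5) * 100
= 35.5 / 135.5 * 100
= 26.2%

26.2%


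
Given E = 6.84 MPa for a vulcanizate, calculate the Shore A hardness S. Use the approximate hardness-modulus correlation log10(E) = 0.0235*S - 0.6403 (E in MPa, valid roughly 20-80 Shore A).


log10(E) = 0.0235*S - 0.6403  =>  S = (log10(E) + 0.6403) / 0.0235
log10(6.84) = 0.835056
S = (0.835056 + 0.6403) / 0.0235 = 1.475356 / 0.0235
S = 62.8

Shore A = 62.8


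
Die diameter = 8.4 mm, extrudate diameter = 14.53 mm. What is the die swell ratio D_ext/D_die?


Die swell ratio = D_extrudate / D_die
= 14.53 / 8.4
= 1.73

Die swell = 1.73


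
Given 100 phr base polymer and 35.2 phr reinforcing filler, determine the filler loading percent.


Filler % = filler / (rubber + filler) * 100
= 35.2 / (100 + 35.2) * 100
= 35.2 / 135.2 * 100
= 26.04%

26.04%


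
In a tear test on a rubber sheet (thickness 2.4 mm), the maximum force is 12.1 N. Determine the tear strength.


Tear strength = force / thickness
= 12.1 / 2.4
= 5.04 N/mm

5.04 N/mm


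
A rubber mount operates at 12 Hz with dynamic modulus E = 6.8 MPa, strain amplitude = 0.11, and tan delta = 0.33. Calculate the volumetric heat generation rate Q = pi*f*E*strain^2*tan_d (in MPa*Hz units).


Q = pi * f * E * strain^2 * tan_d
= pi * 12 * 6.8 * 0.11^2 * 0.33
= pi * 12 * 6.8 * 0.0121 * 0.33
= 1.0236

Q = 1.0236


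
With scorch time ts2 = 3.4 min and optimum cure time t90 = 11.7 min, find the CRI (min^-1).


CRI = 100 / (t90 - ts2)
= 100 / (11.7 - 3.4)
= 100 / 8.3
= 12.05 min^-1

12.05 min^-1


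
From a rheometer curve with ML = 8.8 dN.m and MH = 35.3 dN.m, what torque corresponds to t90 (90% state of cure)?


M90 = ML + 0.9 * (MH - ML)
M90 = 8.8 + 0.9 * (35.3 - 8.8)
M90 = 8.8 + 0.9 * 26.5
M90 = 32.65 dN.m

32.65 dN.m


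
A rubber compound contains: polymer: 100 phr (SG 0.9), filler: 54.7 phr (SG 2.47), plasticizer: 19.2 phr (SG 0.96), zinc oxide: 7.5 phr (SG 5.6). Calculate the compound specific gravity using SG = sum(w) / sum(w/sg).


Sum of weights = 181.4
Volume contributions:
  polymer: 100/0.9 = 111.1111
  filler: 54.7/2.47 = 22.1457
  plasticizer: 19.2/0.96 = 20.0000
  zinc oxide: 7.5/5.6 = 1.3393
Sum of volumes = 154.5961
SG = 181.4 / 154.5961 = 1.173

SG = 1.173


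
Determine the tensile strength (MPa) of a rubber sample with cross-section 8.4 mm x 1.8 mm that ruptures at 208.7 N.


Area = width * thickness = 8.4 * 1.8 = 15.12 mm^2
TS = force / area = 208.7 / 15.12 = 13.8 MPa

13.8 MPa


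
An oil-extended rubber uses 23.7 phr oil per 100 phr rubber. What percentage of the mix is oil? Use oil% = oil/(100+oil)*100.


Oil % = oil / (100 + oil) * 100
= 23.7 / (100 + 23.7) * 100
= 23.7 / 123.7 * 100
= 19.16%

19.16%


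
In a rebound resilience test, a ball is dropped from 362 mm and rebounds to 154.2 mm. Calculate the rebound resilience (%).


Resilience = h_rebound / h_drop * 100
= 154.2 / 362 * 100
= 42.6%

42.6%


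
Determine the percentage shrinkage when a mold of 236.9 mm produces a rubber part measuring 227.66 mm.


Shrinkage = (mold - part) / mold * 100
= (236.9 - 227.66) / 236.9 * 100
= 9.24 / 236.9 * 100
= 3.9%

3.9%


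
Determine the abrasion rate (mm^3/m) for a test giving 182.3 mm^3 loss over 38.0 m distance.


Rate = volume_loss / distance
= 182.3 / 38.0
= 4.797 mm^3/m

4.797 mm^3/m


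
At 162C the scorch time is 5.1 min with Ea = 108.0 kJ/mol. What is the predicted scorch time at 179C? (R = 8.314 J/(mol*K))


Convert temperatures: T1 = 162 + 273.15 = 435.15 K, T2 = 179 + 273.15 = 452.15 K
ts2_new = 5.1 * exp(108000 / 8.314 * (1/452.15 - 1/435.15))
1/T2 - 1/T1 = -8.6403e-05
ts2_new = 1.66 min

1.66 min


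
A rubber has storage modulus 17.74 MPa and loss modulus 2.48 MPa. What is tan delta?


tan delta = E'' / E'
= 2.48 / 17.74
= 0.1398

tan delta = 0.1398


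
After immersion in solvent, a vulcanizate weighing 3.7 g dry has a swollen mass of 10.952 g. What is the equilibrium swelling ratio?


Q = W_swollen / W_dry
Q = 10.952 / 3.7
Q = 2.96

Q = 2.96


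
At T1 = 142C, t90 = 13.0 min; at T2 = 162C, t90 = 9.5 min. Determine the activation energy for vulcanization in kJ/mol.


T1 = 415.15 K, T2 = 435.15 K
1/T1 - 1/T2 = 1.1071e-04
ln(t1/t2) = ln(13.0/9.5) = 0.3137
Ea = 8.314 * 0.3137 / 1.1071e-04 = 23554.8212 J/mol
Ea = 23.55 kJ/mol

23.55 kJ/mol


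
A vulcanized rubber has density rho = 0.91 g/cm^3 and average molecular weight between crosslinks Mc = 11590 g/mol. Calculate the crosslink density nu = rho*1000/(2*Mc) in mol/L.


nu = rho * 1000 / (2 * Mc)
nu = 0.91 * 1000 / (2 * 11590)
nu = 910.0 / 23180
nu = 0.0393 mol/L

0.0393 mol/L


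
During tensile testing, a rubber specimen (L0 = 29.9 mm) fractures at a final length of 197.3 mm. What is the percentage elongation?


Elongation = (Lf - L0) / L0 * 100
= (197.3 - 29.9) / 29.9 * 100
= 167.4 / 29.9 * 100
= 559.9%

559.9%


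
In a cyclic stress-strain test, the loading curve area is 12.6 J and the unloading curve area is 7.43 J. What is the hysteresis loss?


Hysteresis loss = loading - unloading
= 12.6 - 7.43
= 5.17 J

5.17 J


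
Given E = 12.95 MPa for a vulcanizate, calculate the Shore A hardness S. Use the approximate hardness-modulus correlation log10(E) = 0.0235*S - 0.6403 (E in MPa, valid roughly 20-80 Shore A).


log10(E) = 0.0235*S - 0.6403  =>  S = (log10(E) + 0.6403) / 0.0235
log10(12.95) = 1.112270
S = (1.112270 + 0.6403) / 0.0235 = 1.752570 / 0.0235
S = 74.6

Shore A = 74.6


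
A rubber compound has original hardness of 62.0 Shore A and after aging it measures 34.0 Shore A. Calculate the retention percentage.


Retention = aged / original * 100
= 34.0 / 62.0 * 100
= 54.8%

54.8%


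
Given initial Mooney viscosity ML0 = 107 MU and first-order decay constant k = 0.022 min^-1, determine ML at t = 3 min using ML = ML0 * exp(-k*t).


ML = ML0 * exp(-k * t)
ML = 107 * exp(-0.022 * 3)
ML = 107 * 0.9361
ML = 100.17 MU

100.17 MU


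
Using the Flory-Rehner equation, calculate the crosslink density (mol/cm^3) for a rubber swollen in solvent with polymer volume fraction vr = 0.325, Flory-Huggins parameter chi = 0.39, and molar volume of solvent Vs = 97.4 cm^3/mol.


ln(1 - vr) = ln(1 - 0.325) = -0.3930
Numerator = -((-0.3930) + 0.325 + 0.39 * 0.325^2) = 0.0268
Denominator = 97.4 * (0.325^(1/3) - 0.325/2) = 51.1384
nu = 0.0268 / 51.1384 = 5.2502e-04 mol/cm^3

5.2502e-04 mol/cm^3


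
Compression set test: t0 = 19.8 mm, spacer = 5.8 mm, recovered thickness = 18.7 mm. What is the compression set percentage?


CS = (t0 - recovered) / (t0 - ts) * 100
= (19.8 - 18.7) / (19.8 - 5.8) * 100
= 1.1 / 14.0 * 100
= 7.9%

7.9%


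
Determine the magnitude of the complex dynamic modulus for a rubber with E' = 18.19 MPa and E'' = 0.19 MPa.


|E*| = sqrt(E'^2 + E''^2)
= sqrt(18.19^2 + 0.19^2)
= sqrt(330.8761 + 0.0361)
= 18.191 MPa

18.191 MPa


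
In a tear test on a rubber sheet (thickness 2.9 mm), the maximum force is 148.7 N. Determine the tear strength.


Tear strength = force / thickness
= 148.7 / 2.9
= 51.28 N/mm

51.28 N/mm


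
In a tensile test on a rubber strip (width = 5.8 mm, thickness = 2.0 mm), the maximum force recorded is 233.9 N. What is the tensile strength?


Area = width * thickness = 5.8 * 2.0 = 11.6 mm^2
TS = force / area = 233.9 / 11.6 = 20.16 MPa

20.16 MPa


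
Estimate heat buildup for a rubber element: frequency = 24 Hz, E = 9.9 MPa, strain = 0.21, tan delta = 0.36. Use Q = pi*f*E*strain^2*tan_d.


Q = pi * f * E * strain^2 * tan_d
= pi * 24 * 9.9 * 0.21^2 * 0.36
= pi * 24 * 9.9 * 0.0441 * 0.36
= 11.8505

Q = 11.8505


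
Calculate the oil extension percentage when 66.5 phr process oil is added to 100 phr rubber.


Oil % = oil / (100 + oil) * 100
= 66.5 / (100 + 66.5) * 100
= 66.5 / 166.5 * 100
= 39.94%

39.94%


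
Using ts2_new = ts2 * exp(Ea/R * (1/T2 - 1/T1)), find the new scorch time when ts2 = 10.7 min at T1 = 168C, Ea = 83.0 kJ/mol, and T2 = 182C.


Convert temperatures: T1 = 168 + 273.15 = 441.15 K, T2 = 182 + 273.15 = 455.15 K
ts2_new = 10.7 * exp(83000 / 8.314 * (1/455.15 - 1/441.15))
1/T2 - 1/T1 = -6.9725e-05
ts2_new = 5.33 min

5.33 min


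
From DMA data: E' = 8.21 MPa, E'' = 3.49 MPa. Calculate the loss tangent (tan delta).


tan delta = E'' / E'
= 3.49 / 8.21
= 0.4251

tan delta = 0.4251


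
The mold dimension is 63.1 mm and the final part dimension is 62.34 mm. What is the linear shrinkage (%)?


Shrinkage = (mold - part) / mold * 100
= (63.1 - 62.34) / 63.1 * 100
= 0.76 / 63.1 * 100
= 1.2%

1.2%


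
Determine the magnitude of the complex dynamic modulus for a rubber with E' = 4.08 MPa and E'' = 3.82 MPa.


|E*| = sqrt(E'^2 + E''^2)
= sqrt(4.08^2 + 3.82^2)
= sqrt(16.6464 + 14.5924)
= 5.589 MPa

5.589 MPa


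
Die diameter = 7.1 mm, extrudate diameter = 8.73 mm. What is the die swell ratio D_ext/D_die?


Die swell ratio = D_extrudate / D_die
= 8.73 / 7.1
= 1.23

Die swell = 1.23


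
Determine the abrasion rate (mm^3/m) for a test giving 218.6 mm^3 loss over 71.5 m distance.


Rate = volume_loss / distance
= 218.6 / 71.5
= 3.057 mm^3/m

3.057 mm^3/m


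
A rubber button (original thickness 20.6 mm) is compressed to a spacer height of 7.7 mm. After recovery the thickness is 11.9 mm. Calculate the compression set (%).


CS = (t0 - recovered) / (t0 - ts) * 100
= (20.6 - 11.9) / (20.6 - 7.7) * 100
= 8.7 / 12.9 * 100
= 67.4%

67.4%


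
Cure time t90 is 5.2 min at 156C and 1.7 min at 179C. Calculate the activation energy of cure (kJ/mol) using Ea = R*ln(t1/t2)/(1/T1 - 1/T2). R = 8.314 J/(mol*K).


T1 = 429.15 K, T2 = 452.15 K
1/T1 - 1/T2 = 1.1853e-04
ln(t1/t2) = ln(5.2/1.7) = 1.1180
Ea = 8.314 * 1.1180 / 1.1853e-04 = 78420.1085 J/mol
Ea = 78.42 kJ/mol

78.42 kJ/mol


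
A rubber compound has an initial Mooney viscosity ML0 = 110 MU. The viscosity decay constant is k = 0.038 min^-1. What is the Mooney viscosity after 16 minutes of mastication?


ML = ML0 * exp(-k * t)
ML = 110 * exp(-0.038 * 16)
ML = 110 * 0.5444
ML = 59.89 MU

59.89 MU


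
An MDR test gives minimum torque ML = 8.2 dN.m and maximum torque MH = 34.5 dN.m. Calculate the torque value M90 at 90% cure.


M90 = ML + 0.9 * (MH - ML)
M90 = 8.2 + 0.9 * (34.5 - 8.2)
M90 = 8.2 + 0.9 * 26.3
M90 = 31.87 dN.m

31.87 dN.m


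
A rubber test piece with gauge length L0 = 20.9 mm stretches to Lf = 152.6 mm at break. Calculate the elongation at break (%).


Elongation = (Lf - L0) / L0 * 100
= (152.6 - 20.9) / 20.9 * 100
= 131.7 / 20.9 * 100
= 630.1%

630.1%


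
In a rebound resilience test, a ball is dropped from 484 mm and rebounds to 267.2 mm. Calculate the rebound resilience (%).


Resilience = h_rebound / h_drop * 100
= 267.2 / 484 * 100
= 55.2%

55.2%


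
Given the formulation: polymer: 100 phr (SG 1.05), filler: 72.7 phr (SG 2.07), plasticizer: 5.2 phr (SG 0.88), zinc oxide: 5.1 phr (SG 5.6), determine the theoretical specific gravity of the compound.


Sum of weights = 183.0
Volume contributions:
  polymer: 100/1.05 = 95.2381
  filler: 72.7/2.07 = 35.1208
  plasticizer: 5.2/0.88 = 5.9091
  zinc oxide: 5.1/5.6 = 0.9107
Sum of volumes = 137.1787
SG = 183.0 / 137.1787 = 1.334

SG = 1.334


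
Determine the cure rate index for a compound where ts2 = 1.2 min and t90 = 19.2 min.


CRI = 100 / (t90 - ts2)
= 100 / (19.2 - 1.2)
= 100 / 18.0
= 5.56 min^-1

5.56 min^-1


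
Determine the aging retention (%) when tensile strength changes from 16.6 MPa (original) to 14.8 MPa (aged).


Retention = aged / original * 100
= 14.8 / 16.6 * 100
= 89.2%

89.2%


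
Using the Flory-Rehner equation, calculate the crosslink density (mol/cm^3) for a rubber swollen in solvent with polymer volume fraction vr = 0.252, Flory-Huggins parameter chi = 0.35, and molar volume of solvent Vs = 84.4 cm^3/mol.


ln(1 - vr) = ln(1 - 0.252) = -0.2904
Numerator = -((-0.2904) + 0.252 + 0.35 * 0.252^2) = 0.0161
Denominator = 84.4 * (0.252^(1/3) - 0.252/2) = 42.6757
nu = 0.0161 / 42.6757 = 3.7787e-04 mol/cm^3

3.7787e-04 mol/cm^3


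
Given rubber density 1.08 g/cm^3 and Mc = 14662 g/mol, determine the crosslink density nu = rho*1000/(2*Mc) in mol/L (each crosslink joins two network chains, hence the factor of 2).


nu = rho * 1000 / (2 * Mc)
nu = 1.08 * 1000 / (2 * 14662)
nu = 1080.0 / 29324
nu = 0.0368 mol/L

0.0368 mol/L


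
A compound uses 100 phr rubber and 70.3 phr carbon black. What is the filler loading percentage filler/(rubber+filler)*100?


Filler % = filler / (rubber + filler) * 100
= 70.3 / (100 + 70.3) * 100
= 70.3 / 170.3 * 100
= 41.28%

41.28%


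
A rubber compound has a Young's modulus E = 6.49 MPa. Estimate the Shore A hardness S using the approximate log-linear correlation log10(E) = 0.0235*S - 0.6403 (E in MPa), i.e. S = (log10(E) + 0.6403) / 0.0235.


log10(E) = 0.0235*S - 0.6403  =>  S = (log10(E) + 0.6403) / 0.0235
log10(6.49) = 0.812245
S = (0.812245 + 0.6403) / 0.0235 = 1.452545 / 0.0235
S = 61.8

Shore A = 61.8


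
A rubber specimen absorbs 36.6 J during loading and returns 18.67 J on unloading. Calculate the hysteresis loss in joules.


Hysteresis loss = loading - unloading
= 36.6 - 18.67
= 17.93 J

17.93 J


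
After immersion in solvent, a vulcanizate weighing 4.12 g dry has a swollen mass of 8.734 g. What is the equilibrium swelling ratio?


Q = W_swollen / W_dry
Q = 8.734 / 4.12
Q = 2.12

Q = 2.12


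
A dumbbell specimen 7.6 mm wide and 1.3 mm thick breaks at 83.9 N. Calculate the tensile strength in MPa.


Area = width * thickness = 7.6 * 1.3 = 9.88 mm^2
TS = force / area = 83.9 / 9.88 = 8.49 MPa

8.49 MPa


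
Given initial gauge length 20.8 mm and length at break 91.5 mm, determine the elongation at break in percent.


Elongation = (Lf - L0) / L0 * 100
= (91.5 - 20.8) / 20.8 * 100
= 70.7 / 20.8 * 100
= 339.9%

339.9%


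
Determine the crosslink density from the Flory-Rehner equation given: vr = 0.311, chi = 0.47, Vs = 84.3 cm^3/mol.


ln(1 - vr) = ln(1 - 0.311) = -0.3725
Numerator = -((-0.3725) + 0.311 + 0.47 * 0.311^2) = 0.0161
Denominator = 84.3 * (0.311^(1/3) - 0.311/2) = 44.0060
nu = 0.0161 / 44.0060 = 3.6484e-04 mol/cm^3

3.6484e-04 mol/cm^3


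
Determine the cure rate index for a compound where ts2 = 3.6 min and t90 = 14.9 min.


CRI = 100 / (t90 - ts2)
= 100 / (14.9 - 3.6)
= 100 / 11.3
= 8.85 min^-1

8.85 min^-1


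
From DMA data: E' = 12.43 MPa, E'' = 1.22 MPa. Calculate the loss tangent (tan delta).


tan delta = E'' / E'
= 1.22 / 12.43
= 0.0981

tan delta = 0.0981


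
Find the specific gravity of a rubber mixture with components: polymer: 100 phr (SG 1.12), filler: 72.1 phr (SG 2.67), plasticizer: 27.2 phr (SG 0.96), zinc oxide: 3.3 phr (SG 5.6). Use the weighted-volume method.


Sum of weights = 202.6
Volume contributions:
  polymer: 100/1.12 = 89.2857
  filler: 72.1/2.67 = 27.0037
  plasticizer: 27.2/0.96 = 28.3333
  zinc oxide: 3.3/5.6 = 0.5893
Sum of volumes = 145.2121
SG = 202.6 / 145.2121 = 1.395

SG = 1.395


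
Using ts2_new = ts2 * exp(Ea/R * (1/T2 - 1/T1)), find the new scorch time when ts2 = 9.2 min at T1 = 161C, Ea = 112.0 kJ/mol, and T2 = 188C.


Convert temperatures: T1 = 161 + 273.15 = 434.15 K, T2 = 188 + 273.15 = 461.15 K
ts2_new = 9.2 * exp(112000 / 8.314 * (1/461.15 - 1/434.15))
1/T2 - 1/T1 = -1.3486e-04
ts2_new = 1.5 min

1.5 min


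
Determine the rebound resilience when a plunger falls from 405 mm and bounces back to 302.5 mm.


Resilience = h_rebound / h_drop * 100
= 302.5 / 405 * 100
= 74.7%

74.7%


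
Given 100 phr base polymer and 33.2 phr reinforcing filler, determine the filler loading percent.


Filler % = filler / (rubber + filler) * 100
= 33.2 / (100 + 33.2) * 100
= 33.2 / 133.2 * 100
= 24.92%

24.92%


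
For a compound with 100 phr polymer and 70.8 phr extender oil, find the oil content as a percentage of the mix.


Oil % = oil / (100 + oil) * 100
= 70.8 / (100 + 70.8) * 100
= 70.8 / 170.8 * 100
= 41.45%

41.45%


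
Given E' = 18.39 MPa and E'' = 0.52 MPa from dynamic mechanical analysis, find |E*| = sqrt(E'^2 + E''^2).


|E*| = sqrt(E'^2 + E''^2)
= sqrt(18.39^2 + 0.52^2)
= sqrt(338.1921 + 0.2704)
= 18.397 MPa

18.397 MPa


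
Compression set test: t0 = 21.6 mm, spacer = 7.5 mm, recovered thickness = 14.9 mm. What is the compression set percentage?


CS = (t0 - recovered) / (t0 - ts) * 100
= (21.6 - 14.9) / (21.6 - 7.5) * 100
= 6.7 / 14.1 * 100
= 47.5%

47.5%


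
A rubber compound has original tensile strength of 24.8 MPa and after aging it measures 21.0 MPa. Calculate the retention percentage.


Retention = aged / original * 100
= 21.0 / 24.8 * 100
= 84.7%

84.7%


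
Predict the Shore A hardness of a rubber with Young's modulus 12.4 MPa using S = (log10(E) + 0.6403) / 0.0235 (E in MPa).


log10(E) = 0.0235*S - 0.6403  =>  S = (log10(E) + 0.6403) / 0.0235
log10(12.4) = 1.093422
S = (1.093422 + 0.6403) / 0.0235 = 1.733722 / 0.0235
S = 73.8

Shore A = 73.8


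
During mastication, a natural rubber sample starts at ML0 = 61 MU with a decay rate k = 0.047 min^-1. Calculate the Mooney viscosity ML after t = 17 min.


ML = ML0 * exp(-k * t)
ML = 61 * exp(-0.047 * 17)
ML = 61 * 0.4498
ML = 27.44 MU

27.44 MU


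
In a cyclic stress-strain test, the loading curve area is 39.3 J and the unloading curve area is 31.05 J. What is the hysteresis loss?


Hysteresis loss = loading - unloading
= 39.3 - 31.05
= 8.25 J

8.25 J


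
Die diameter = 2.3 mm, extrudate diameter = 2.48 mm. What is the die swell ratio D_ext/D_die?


Die swell ratio = D_extrudate / D_die
= 2.48 / 2.3
= 1.078

Die swell = 1.078


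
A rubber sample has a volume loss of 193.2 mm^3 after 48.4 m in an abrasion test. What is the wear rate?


Rate = volume_loss / distance
= 193.2 / 48.4
= 3.992 mm^3/m

3.992 mm^3/m


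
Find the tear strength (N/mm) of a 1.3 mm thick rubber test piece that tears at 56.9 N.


Tear strength = force / thickness
= 56.9 / 1.3
= 43.77 N/mm

43.77 N/mm


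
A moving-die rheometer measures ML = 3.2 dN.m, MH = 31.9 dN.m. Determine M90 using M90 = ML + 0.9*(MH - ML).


M90 = ML + 0.9 * (MH - ML)
M90 = 3.2 + 0.9 * (31.9 - 3.2)
M90 = 3.2 + 0.9 * 28.7
M90 = 29.03 dN.m

29.03 dN.m


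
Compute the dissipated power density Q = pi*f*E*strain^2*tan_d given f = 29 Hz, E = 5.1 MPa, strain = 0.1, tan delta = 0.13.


Q = pi * f * E * strain^2 * tan_d
= pi * 29 * 5.1 * 0.1^2 * 0.13
= pi * 29 * 5.1 * 0.0100 * 0.13
= 0.6040

Q = 0.6040


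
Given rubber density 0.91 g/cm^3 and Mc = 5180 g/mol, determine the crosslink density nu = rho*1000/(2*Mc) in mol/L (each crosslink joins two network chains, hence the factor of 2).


nu = rho * 1000 / (2 * Mc)
nu = 0.91 * 1000 / (2 * 5180)
nu = 910.0 / 10360
nu = 0.0878 mol/L

0.0878 mol/L


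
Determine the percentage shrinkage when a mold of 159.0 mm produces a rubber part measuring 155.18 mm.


Shrinkage = (mold - part) / mold * 100
= (159.0 - 155.18) / 159.0 * 100
= 3.82 / 159.0 * 100
= 2.4%

2.4%


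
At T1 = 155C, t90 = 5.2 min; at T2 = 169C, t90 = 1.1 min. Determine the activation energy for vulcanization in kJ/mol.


T1 = 428.15 K, T2 = 442.15 K
1/T1 - 1/T2 = 7.3954e-05
ln(t1/t2) = ln(5.2/1.1) = 1.5533
Ea = 8.314 * 1.5533 / 7.3954e-05 = 174629.0331 J/mol
Ea = 174.63 kJ/mol

174.63 kJ/mol


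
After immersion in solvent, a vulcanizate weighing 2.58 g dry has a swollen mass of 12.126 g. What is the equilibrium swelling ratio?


Q = W_swollen / W_dry
Q = 12.126 / 2.58
Q = 4.7

Q = 4.7


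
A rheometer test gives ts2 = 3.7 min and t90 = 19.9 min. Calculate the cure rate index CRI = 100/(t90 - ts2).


CRI = 100 / (t90 - ts2)
= 100 / (19.9 - 3.7)
= 100 / 16.2
= 6.17 min^-1

6.17 min^-1


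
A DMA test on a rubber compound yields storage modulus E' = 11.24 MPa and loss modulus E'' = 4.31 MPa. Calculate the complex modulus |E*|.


|E*| = sqrt(E'^2 + E''^2)
= sqrt(11.24^2 + 4.31^2)
= sqrt(126.3376 + 18.5761)
= 12.038 MPa

12.038 MPa


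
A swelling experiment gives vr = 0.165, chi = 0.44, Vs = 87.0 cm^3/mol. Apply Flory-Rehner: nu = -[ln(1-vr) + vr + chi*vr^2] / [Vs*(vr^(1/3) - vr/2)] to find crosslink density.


ln(1 - vr) = ln(1 - 0.165) = -0.1803
Numerator = -((-0.1803) + 0.165 + 0.44 * 0.165^2) = 0.0033
Denominator = 87.0 * (0.165^(1/3) - 0.165/2) = 40.5403
nu = 0.0033 / 40.5403 = 8.2499e-05 mol/cm^3

8.2499e-05 mol/cm^3


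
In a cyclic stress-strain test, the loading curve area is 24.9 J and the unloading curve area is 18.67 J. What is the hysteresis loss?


Hysteresis loss = loading - unloading
= 24.9 - 18.67
= 6.23 J

6.23 J


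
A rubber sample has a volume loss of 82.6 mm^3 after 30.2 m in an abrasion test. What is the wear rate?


Rate = volume_loss / distance
= 82.6 / 30.2
= 2.735 mm^3/m

2.735 mm^3/m


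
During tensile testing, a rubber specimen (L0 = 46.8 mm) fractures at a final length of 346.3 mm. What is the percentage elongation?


Elongation = (Lf - L0) / L0 * 100
= (346.3 - 46.8) / 46.8 * 100
= 299.5 / 46.8 * 100
= 640.0%

640.0%


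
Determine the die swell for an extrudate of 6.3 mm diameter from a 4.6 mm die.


Die swell ratio = D_extrudate / D_die
= 6.3 / 4.6
= 1.37

Die swell = 1.37


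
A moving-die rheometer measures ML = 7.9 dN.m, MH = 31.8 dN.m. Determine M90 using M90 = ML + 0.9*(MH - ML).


M90 = ML + 0.9 * (MH - ML)
M90 = 7.9 + 0.9 * (31.8 - 7.9)
M90 = 7.9 + 0.9 * 23.9
M90 = 29.41 dN.m

29.41 dN.m


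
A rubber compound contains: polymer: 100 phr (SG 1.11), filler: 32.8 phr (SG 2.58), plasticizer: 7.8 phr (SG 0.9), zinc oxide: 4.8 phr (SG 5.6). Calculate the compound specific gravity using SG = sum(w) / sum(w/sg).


Sum of weights = 145.4
Volume contributions:
  polymer: 100/1.11 = 90.0901
  filler: 32.8/2.58 = 12.7132
  plasticizer: 7.8/0.9 = 8.6667
  zinc oxide: 4.8/5.6 = 0.8571
Sum of volumes = 112.3271
SG = 145.4 / 112.3271 = 1.294

SG = 1.294


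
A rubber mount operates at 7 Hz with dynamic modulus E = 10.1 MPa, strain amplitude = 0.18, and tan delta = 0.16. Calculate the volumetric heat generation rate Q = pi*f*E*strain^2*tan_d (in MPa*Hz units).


Q = pi * f * E * strain^2 * tan_d
= pi * 7 * 10.1 * 0.18^2 * 0.16
= pi * 7 * 10.1 * 0.0324 * 0.16
= 1.1514

Q = 1.1514


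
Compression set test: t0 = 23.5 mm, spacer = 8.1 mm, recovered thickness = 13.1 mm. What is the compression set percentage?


CS = (t0 - recovered) / (t0 - ts) * 100
= (23.5 - 13.1) / (23.5 - 8.1) * 100
= 10.4 / 15.4 * 100
= 67.5%

67.5%


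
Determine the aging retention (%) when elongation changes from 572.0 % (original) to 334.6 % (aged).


Retention = aged / original * 100
= 334.6 / 572.0 * 100
= 58.5%

58.5%


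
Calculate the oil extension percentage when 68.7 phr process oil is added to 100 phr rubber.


Oil % = oil / (100 + oil) * 100
= 68.7 / (100 + 68.7) * 100
= 68.7 / 168.7 * 100
= 40.72%

40.72%


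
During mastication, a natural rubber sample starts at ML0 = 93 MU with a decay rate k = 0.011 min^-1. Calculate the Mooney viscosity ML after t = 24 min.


ML = ML0 * exp(-k * t)
ML = 93 * exp(-0.011 * 24)
ML = 93 * 0.7680
ML = 71.42 MU

71.42 MU


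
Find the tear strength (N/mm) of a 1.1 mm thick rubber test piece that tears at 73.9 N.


Tear strength = force / thickness
= 73.9 / 1.1
= 67.18 N/mm

67.18 N/mm


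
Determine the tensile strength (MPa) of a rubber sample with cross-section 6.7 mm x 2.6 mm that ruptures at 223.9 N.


Area = width * thickness = 6.7 * 2.6 = 17.42 mm^2
TS = force / area = 223.9 / 17.42 = 12.85 MPa

12.85 MPa


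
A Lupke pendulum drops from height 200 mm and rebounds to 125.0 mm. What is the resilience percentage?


Resilience = h_rebound / h_drop * 100
= 125.0 / 200 * 100
= 62.5%

62.5%


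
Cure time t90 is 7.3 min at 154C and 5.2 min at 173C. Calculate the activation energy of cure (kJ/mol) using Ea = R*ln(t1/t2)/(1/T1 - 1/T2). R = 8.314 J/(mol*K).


T1 = 427.15 K, T2 = 446.15 K
1/T1 - 1/T2 = 9.9699e-05
ln(t1/t2) = ln(7.3/5.2) = 0.3392
Ea = 8.314 * 0.3392 / 9.9699e-05 = 28287.4436 J/mol
Ea = 28.29 kJ/mol

28.29 kJ/mol


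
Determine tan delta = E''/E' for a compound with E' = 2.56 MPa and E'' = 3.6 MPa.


tan delta = E'' / E'
= 3.6 / 2.56
= 1.4062

tan delta = 1.4062


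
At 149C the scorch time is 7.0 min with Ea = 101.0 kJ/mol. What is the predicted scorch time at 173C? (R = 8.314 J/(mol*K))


Convert temperatures: T1 = 149 + 273.15 = 422.15 K, T2 = 173 + 273.15 = 446.15 K
ts2_new = 7.0 * exp(101000 / 8.314 * (1/446.15 - 1/422.15))
1/T2 - 1/T1 = -1.2743e-04
ts2_new = 1.49 min

1.49 min


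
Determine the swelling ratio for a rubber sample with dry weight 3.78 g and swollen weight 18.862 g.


Q = W_swollen / W_dry
Q = 18.862 / 3.78
Q = 4.99

Q = 4.99


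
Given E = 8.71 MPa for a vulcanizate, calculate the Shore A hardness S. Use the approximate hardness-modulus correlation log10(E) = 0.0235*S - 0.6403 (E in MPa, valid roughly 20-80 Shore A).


log10(E) = 0.0235*S - 0.6403  =>  S = (log10(E) + 0.6403) / 0.0235
log10(8.71) = 0.940018
S = (0.940018 + 0.6403) / 0.0235 = 1.580318 / 0.0235
S = 67.2

Shore A = 67.2


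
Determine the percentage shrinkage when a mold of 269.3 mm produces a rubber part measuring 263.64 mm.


Shrinkage = (mold - part) / mold * 100
= (269.3 - 263.64) / 269.3 * 100
= 5.66 / 269.3 * 100
= 2.1%

2.1%


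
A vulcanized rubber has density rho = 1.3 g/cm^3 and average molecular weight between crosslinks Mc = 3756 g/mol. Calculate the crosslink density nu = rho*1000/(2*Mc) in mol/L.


nu = rho * 1000 / (2 * Mc)
nu = 1.3 * 1000 / (2 * 3756)
nu = 1300.0 / 7512
nu = 0.1731 mol/L

0.1731 mol/L


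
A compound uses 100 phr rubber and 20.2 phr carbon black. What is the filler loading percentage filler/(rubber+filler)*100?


Filler % = filler / (rubber + filler) * 100
= 20.2 / (100 + 20.2) * 100
= 20.2 / 120.2 * 100
= 16.81%

16.81%


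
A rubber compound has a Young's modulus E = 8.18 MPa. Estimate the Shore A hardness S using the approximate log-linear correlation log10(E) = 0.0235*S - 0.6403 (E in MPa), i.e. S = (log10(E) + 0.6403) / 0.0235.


log10(E) = 0.0235*S - 0.6403  =>  S = (log10(E) + 0.6403) / 0.0235
log10(8.18) = 0.912753
S = (0.912753 + 0.6403) / 0.0235 = 1.553053 / 0.0235
S = 66.1

Shore A = 66.1


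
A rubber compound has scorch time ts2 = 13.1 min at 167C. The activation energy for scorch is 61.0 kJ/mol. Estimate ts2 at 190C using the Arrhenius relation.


Convert temperatures: T1 = 167 + 273.15 = 440.15 K, T2 = 190 + 273.15 = 463.15 K
ts2_new = 13.1 * exp(61000 / 8.314 * (1/463.15 - 1/440.15))
1/T2 - 1/T1 = -1.1283e-04
ts2_new = 5.72 min

5.72 min


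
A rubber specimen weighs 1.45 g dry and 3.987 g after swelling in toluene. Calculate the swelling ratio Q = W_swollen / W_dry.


Q = W_swollen / W_dry
Q = 3.987 / 1.45
Q = 2.75

Q = 2.75


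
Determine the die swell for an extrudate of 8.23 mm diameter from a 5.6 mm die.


Die swell ratio = D_extrudate / D_die
= 8.23 / 5.6
= 1.47

Die swell = 1.47


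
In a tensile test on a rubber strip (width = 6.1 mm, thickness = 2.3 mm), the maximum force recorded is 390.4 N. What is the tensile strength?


Area = width * thickness = 6.1 * 2.3 = 14.03 mm^2
TS = force / area = 390.4 / 14.03 = 27.83 MPa

27.83 MPa


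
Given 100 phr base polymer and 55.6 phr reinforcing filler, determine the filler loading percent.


Filler % = filler / (rubber + filler) * 100
= 55.6 / (100 + 55.6) * 100
= 55.6 / 155.6 * 100
= 35.73%

35.73%


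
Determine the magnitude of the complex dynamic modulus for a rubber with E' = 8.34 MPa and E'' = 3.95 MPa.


|E*| = sqrt(E'^2 + E''^2)
= sqrt(8.34^2 + 3.95^2)
= sqrt(69.5556 + 15.6025)
= 9.228 MPa

9.228 MPa


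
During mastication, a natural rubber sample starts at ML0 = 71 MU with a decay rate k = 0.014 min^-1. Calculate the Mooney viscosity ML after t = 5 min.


ML = ML0 * exp(-k * t)
ML = 71 * exp(-0.014 * 5)
ML = 71 * 0.9324
ML = 66.2 MU

66.2 MU


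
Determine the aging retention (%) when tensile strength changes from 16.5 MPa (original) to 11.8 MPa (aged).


Retention = aged / original * 100
= 11.8 / 16.5 * 100
= 71.5%

71.5%


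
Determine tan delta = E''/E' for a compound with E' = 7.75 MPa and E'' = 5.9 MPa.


tan delta = E'' / E'
= 5.9 / 7.75
= 0.7613

tan delta = 0.7613


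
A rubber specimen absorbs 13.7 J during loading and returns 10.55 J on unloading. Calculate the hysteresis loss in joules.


Hysteresis loss = loading - unloading
= 13.7 - 10.55
= 3.15 J

3.15 J


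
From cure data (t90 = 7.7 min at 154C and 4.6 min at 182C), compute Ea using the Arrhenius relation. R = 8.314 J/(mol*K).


T1 = 427.15 K, T2 = 455.15 K
1/T1 - 1/T2 = 1.4402e-04
ln(t1/t2) = ln(7.7/4.6) = 0.5152
Ea = 8.314 * 0.5152 / 1.4402e-04 = 29739.4186 J/mol
Ea = 29.74 kJ/mol

29.74 kJ/mol


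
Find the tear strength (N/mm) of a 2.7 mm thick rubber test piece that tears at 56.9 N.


Tear strength = force / thickness
= 56.9 / 2.7
= 21.07 N/mm

21.07 N/mm


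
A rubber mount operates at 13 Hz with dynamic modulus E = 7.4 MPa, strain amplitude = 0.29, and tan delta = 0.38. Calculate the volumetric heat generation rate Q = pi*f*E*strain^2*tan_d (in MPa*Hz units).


Q = pi * f * E * strain^2 * tan_d
= pi * 13 * 7.4 * 0.29^2 * 0.38
= pi * 13 * 7.4 * 0.0841 * 0.38
= 9.6584

Q = 9.6584


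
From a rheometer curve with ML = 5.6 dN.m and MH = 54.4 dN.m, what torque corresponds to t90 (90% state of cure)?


M90 = ML + 0.9 * (MH - ML)
M90 = 5.6 + 0.9 * (54.4 - 5.6)
M90 = 5.6 + 0.9 * 48.8
M90 = 49.52 dN.m

49.52 dN.m


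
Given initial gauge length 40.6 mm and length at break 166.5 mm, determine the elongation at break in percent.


Elongation = (Lf - L0) / L0 * 100
= (166.5 - 40.6) / 40.6 * 100
= 125.9 / 40.6 * 100
= 310.1%

310.1%


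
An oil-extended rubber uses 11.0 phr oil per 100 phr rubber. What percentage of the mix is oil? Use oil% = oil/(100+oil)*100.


Oil % = oil / (100 + oil) * 100
= 11.0 / (100 + 11.0) * 100
= 11.0 / 111.0 * 100
= 9.91%

9.91%


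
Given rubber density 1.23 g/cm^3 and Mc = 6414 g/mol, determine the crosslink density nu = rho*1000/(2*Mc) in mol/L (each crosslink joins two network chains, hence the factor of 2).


nu = rho * 1000 / (2 * Mc)
nu = 1.23 * 1000 / (2 * 6414)
nu = 1230.0 / 12828
nu = 0.0959 mol/L

0.0959 mol/L


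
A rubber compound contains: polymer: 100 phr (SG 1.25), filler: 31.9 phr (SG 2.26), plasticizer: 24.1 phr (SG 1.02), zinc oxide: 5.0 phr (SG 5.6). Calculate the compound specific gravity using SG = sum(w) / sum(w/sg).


Sum of weights = 161.0
Volume contributions:
  polymer: 100/1.25 = 80.0000
  filler: 31.9/2.26 = 14.1150
  plasticizer: 24.1/1.02 = 23.6275
  zinc oxide: 5.0/5.6 = 0.8929
Sum of volumes = 118.6354
SG = 161.0 / 118.6354 = 1.357

SG = 1.357
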